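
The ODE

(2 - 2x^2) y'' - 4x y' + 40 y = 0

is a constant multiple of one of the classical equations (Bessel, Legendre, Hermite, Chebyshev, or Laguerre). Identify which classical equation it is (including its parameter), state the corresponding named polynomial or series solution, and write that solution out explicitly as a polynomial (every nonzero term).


All three coefficients share the factor 2; dividing through by 2 gives  (1 - x^2) y'' - 2x y' + 20 y = 0.
This matches the Legendre equation (1 - x^2) y'' - 2x y' + n(n+1) y = 0 (note the -2x y' term) with n(n+1) = 20, so n = 4; the polynomial solution is P_4(x).
With y = sum_k a_k x^k, matching x^k gives (k+2)(k+1) a_{k+2} = [k(k+1) - n(n+1)] a_k = (k - 4)(k + 5) a_k. The right side vanishes at k = 4, so the series with the parity of 4 terminates at degree 4.
Standard normalization (P_n(1) = 1): leading coefficient (2n)!/(2^n (n!)^2) = 40320/(16*576) = 35/8, so a_4 = 35/8. Work downward with a_k = (k+1)(k+2) a_{k+2} / ((k - 4)(k + 5)):
  a_2 = (3)(4)(35/8) / ((2 - 4)(2 + 5)) = (105/2)/(-14) = -15/4
  a_0 = (1)(2)(-15/4) / ((0 - 4)(0 + 5)) = (-15/2)/(-20) = 3/8
Hence P_4(x) = 35 x^4/8 - 15 x^2/4 + 3/8.

P_4(x); series = 35 x^4/8 - 15 x^2/4 + 3/8


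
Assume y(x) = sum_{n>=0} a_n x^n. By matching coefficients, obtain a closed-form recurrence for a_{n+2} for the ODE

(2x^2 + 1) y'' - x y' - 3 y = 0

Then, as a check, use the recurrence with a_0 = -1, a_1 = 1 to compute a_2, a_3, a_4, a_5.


Substitute y = sum_n a_n x^n.
(1 + 2 x^2) y'' contributes (n+2)(n+1) a_{n+2} + 2 n(n-1) a_n at x^n.
-x y'(x) contributes -n a_n at x^n.
-3 y(x) contributes -3 a_n at x^n.
Matching x^n: (n+2)(n+1) a_{n+2} + (2 n(n-1) - n - 3) a_n = 0.
Thus a_{n+2} = (-2 n(n-1) + n + 3) / ((n+1)(n+2)) * a_n.

Check with a_0 = -1, a_1 = 1 (apply the recurrence for n = 0, 1, 2, 3): a_0 = -1, a_1 = 1, a_2 = -3/2, a_3 = 2/3, a_4 = -1/8, a_5 = -1/5.

a_(n+2) = (-2 n(n-1) + n + 3) / ((n+1)(n+2)) * a_n; check: a_0 = -1, a_1 = 1, a_2 = -3/2, a_3 = 2/3, a_4 = -1/8, a_5 = -1/5


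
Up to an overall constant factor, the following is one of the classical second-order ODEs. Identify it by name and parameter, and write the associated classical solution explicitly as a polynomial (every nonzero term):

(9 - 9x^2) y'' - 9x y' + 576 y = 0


All three coefficients share the factor 9; dividing through by 9 gives  (1 - x^2) y'' - x y' + 64 y = 0.
This matches the Chebyshev equation (1 - x^2) y'' - x y' + n^2 y = 0 (note the -x y' term, not -2x y') with n^2 = 64, so n = 8; the polynomial solution is T_8(x).
With y = sum_k a_k x^k, matching x^k gives (k+2)(k+1) a_{k+2} = (k^2 - n^2) a_k = (k - 8)(k + 8) a_k. The right side vanishes at k = 8, so the series with the parity of 8 terminates at degree 8.
Standard normalization: leading coefficient of T_n is 2^(n-1), so a_8 = 2^7 = 128. Work downward with a_k = (k+1)(k+2) a_{k+2} / ((k - 8)(k + 8)):
  a_6 = (7)(8)(128) / ((6 - 8)(6 + 8)) = 7168/(-28) = -256
  a_4 = (5)(6)(-256) / ((4 - 8)(4 + 8)) = -7680/(-48) = 160
  a_2 = (3)(4)(160) / ((2 - 8)(2 + 8)) = 1920/(-60) = -32
  a_0 = (1)(2)(-32) / ((0 - 8)(0 + 8)) = -64/(-64) = 1
Hence T_8(x) = 128 x^8 - 256 x^6 + 160 x^4 - 32 x^2 + 1.

T_8(x); series = 128 x^8 - 256 x^6 + 160 x^4 - 32 x^2 + 1


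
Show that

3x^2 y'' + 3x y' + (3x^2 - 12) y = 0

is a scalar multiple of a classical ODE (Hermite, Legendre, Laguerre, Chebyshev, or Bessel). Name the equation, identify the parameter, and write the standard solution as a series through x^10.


All three coefficients share the factor 3; dividing through by 3 gives  x^2 y'' + x y' + (x^2 - 4) y = 0.
This matches the Bessel equation x^2 y'' + x y' + (x^2 - nu^2) y = 0 with nu^2 = 4, so nu = 2; the solution bounded at x = 0 is J_2(x).
Frobenius at x = 0: indicial roots ±nu; for r = nu the recurrence k(k + 2nu) c_k = -c_{k-2} gives the standard series J_nu(x) = sum_{k>=0} (-1)^k / (k! (k+nu)!) (x/2)^(2k+nu). Evaluate the first 5 terms:
  k = 0: (-1)^0 / (0! * 2! * 2^2) x^2 = 1/(1*2*4) x^2 = (1/8) x^2
  k = 1: (-1)^1 / (1! * 3! * 2^4) x^4 = -1/(1*6*16) x^4 = (-1/96) x^4
  k = 2: (-1)^2 / (2! * 4! * 2^6) x^6 = 1/(2*24*64) x^6 = (1/3072) x^6
  k = 3: (-1)^3 / (3! * 5! * 2^8) x^8 = -1/(6*120*256) x^8 = (-1/184320) x^8
  k = 4: (-1)^4 / (4! * 6! * 2^10) x^10 = 1/(24*720*1024) x^10 = (1/17694720) x^10
Hence J_2(x) = x^10/17694720 - x^8/184320 + x^6/3072 - x^4/96 + x^2/8 + ....

J_2(x); series = x^10/17694720 - x^8/184320 + x^6/3072 - x^4/96 + x^2/8


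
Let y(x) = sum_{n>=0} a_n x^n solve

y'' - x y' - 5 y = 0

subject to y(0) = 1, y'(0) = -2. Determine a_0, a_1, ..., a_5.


Ansatz: y(x) = sum_{n>=0} a_n x^n, so y'(x) = sum_{n>=1} n a_n x^(n-1) and y''(x) = sum_{n>=2} n(n-1) a_n x^(n-2).
Substitute into P(x) y'' + Q(x) y' + R(x) y = 0 with P(x) = 1, Q(x) = -x, R(x) = -5, and match powers of x.
Initial conditions: a_0 = 1, a_1 = -2.
Setting the coefficient of each power of x to zero and solving order by order (substituting the coefficients already found):
  x^0: 2 a_2 - 5 a_0 = 0  ->  2 a_2 = 5 a_0 = 5  ->  a_2 = 5/2
  x^1: 6 a_3 - 6 a_1 = 0  ->  6 a_3 = 6 a_1 = -12  ->  a_3 = -2
  x^2: 12 a_4 - 7 a_2 = 0  ->  12 a_4 = 7 a_2 = 35/2  ->  a_4 = 35/24
  x^3: 20 a_5 - 8 a_3 = 0  ->  20 a_5 = 8 a_3 = -16  ->  a_5 = -4/5
Truncated series: y(x) = 1 - 2 x + (5/2) x^2 - 2 x^3 + (35/24) x^4 - (4/5) x^5 + O(x^6).

a_0 = 1; a_1 = -2; a_2 = 5/2; a_3 = -2; a_4 = 35/24; a_5 = -4/5


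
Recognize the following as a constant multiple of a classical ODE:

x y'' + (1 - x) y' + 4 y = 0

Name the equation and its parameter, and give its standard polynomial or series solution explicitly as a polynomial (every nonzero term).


The equation is already in a standard form:  x y'' + (1 - x) y' + 4 y = 0.
This matches the Laguerre equation x y'' + (1 - x) y' + n y = 0 with n = 4; the polynomial solution is L_4(x).
With y = sum_k a_k x^k, matching x^k gives (k+1)k a_{k+1} + (k+1) a_{k+1} - k a_k + n a_k = 0, i.e. (k+1)^2 a_{k+1} = (k - n) a_k = (k - 4) a_k. The right side vanishes at k = 4, so the series terminates at degree 4.
Standard normalization L_n(0) = 1 gives a_0 = 1. Work upward with a_{k+1} = (k - 4) a_k / (k+1)^2:
  a_1 = (0 - 4)(1) / 1^2 = -4/1 = -4
  a_2 = (1 - 4)(-4) / 2^2 = 12/4 = 3
  a_3 = (2 - 4)(3) / 3^2 = -6/9 = -2/3
  a_4 = (3 - 4)(-2/3) / 4^2 = (2/3)/16 = 1/24
Hence L_4(x) = x^4/24 - 2 x^3/3 + 3 x^2 - 4 x + 1.

L_4(x); series = x^4/24 - 2 x^3/3 + 3 x^2 - 4 x + 1


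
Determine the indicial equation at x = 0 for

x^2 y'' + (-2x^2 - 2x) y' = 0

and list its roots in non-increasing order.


Divide by x^2 to reach normal form y'' + P_1(x) y' + P_2(x) y = 0 with P_1(x) = -2 - 2/x and P_2(x) = 0.
x = 0 is a singular point because the y'-coefficient -2 - 2/x has a pole at x = 0.
It is a regular singular point because x P_1(x) = p(x) = -2x - 2 and x^2 P_2(x) = q(x) = 0 are polynomials, hence analytic at x = 0.
p(0) = -2,  q(0) = 0.
Indicial equation: r(r-1) + p(0) r + q(0) = 0, i.e. r^2 + (p(0) - 1) r + q(0) = 0, i.e. r^2 - 3 r = 0.
Discriminant: (-3)^2 - 4(0) = 9, so r = (3 ± 3)/2.
Solving: r_1 = 3, r_2 = 0.

indicial: r^2 - 3 r = 0; roots r_1 = 3, r_2 = 0


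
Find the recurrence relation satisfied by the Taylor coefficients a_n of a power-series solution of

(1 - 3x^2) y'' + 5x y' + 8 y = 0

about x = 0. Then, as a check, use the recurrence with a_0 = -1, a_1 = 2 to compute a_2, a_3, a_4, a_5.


Substitute y = sum_n a_n x^n.
(1 - 3 x^2) y'' contributes (n+2)(n+1) a_{n+2} - 3 n(n-1) a_n at x^n.
5 x y'(x) contributes 5 n a_n at x^n.
8 y(x) contributes 8 a_n at x^n.
Matching x^n: (n+2)(n+1) a_{n+2} + (-3 n(n-1) + 5 n + 8) a_n = 0.
Thus a_{n+2} = (3 n(n-1) - 5 n - 8) / ((n+1)(n+2)) * a_n.

Check with a_0 = -1, a_1 = 2 (apply the recurrence for n = 0, 1, 2, 3): a_0 = -1, a_1 = 2, a_2 = 4, a_3 = -13/3, a_4 = -4, a_5 = 13/12.

a_(n+2) = (3 n(n-1) - 5 n - 8) / ((n+1)(n+2)) * a_n; check: a_0 = -1, a_1 = 2, a_2 = 4, a_3 = -13/3, a_4 = -4, a_5 = 13/12


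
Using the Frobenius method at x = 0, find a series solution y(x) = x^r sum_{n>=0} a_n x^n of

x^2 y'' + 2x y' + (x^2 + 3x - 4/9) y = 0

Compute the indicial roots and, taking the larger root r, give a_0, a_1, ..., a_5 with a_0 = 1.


Write in Frobenius form y'' + (p(x)/x) y' + (q(x)/x^2) y = 0:
  p(x) = 2,  q(x) = x^2 + 3x - 4/9.
Indicial equation: r(r-1) + (2) r + (-4/9) = 0 -> roots r_1 = 1/3, r_2 = -4/3.
Take r = r_1 = 1/3. Let y(x) = x^r sum_{n>=0} a_n x^n with a_0 = 1.
Substitute y = x^r sum a_n x^n and match x^{r+n}. The recurrence is
  D(n) a_n + 3 a_{n-1} + 1 a_{n-2} = 0,  where D(n) = (r+n)(r+n-1) + (2)(r+n) + (-4/9).
  a_n = [-3 a_{n-1} - 1 a_{n-2}] / D(n).
Since the indicial polynomial factors as (r - r_1)(r - r_2), D(n) = (r_1 + n - r_1)(r_1 + n - r_2) = n(n + 5/3).
Evaluating step by step (a_0 = 1):
  n = 1: D(1) = 1(1 + 5/3) = 8/3; numerator = -3(1) = -3; a_1 = (-3)/(8/3) = -9/8
  n = 2: D(2) = 2(2 + 5/3) = 22/3; numerator = -3(-9/8) - 1(1) = 19/8; a_2 = (19/8)/(22/3) = 57/176
  n = 3: D(3) = 3(3 + 5/3) = 14; numerator = -3(57/176) - 1(-9/8) = 27/176; a_3 = (27/176)/(14) = 27/2464
  n = 4: D(4) = 4(4 + 5/3) = 68/3; numerator = -3(27/2464) - 1(57/176) = -879/2464; a_4 = (-879/2464)/(68/3) = -2637/167552
  n = 5: D(5) = 5(5 + 5/3) = 100/3; numerator = -3(-2637/167552) - 1(27/2464) = 6075/167552; a_5 = (6075/167552)/(100/3) = 729/670208

r = 1/3; a_0 = 1; a_1 = -9/8; a_2 = 57/176; a_3 = 27/2464; a_4 = -2637/167552; a_5 = 729/670208


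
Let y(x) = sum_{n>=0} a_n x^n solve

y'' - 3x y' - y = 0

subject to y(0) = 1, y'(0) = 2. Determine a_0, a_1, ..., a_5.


Ansatz: y(x) = sum_{n>=0} a_n x^n, so y'(x) = sum_{n>=1} n a_n x^(n-1) and y''(x) = sum_{n>=2} n(n-1) a_n x^(n-2).
Substitute into P(x) y'' + Q(x) y' + R(x) y = 0 with P(x) = 1, Q(x) = -3x, R(x) = -1, and match powers of x.
Initial conditions: a_0 = 1, a_1 = 2.
Setting the coefficient of each power of x to zero and solving order by order (substituting the coefficients already found):
  x^0: 2 a_2 - a_0 = 0  ->  2 a_2 = a_0 = 1  ->  a_2 = 1/2
  x^1: 6 a_3 - 4 a_1 = 0  ->  6 a_3 = 4 a_1 = 8  ->  a_3 = 4/3
  x^2: 12 a_4 - 7 a_2 = 0  ->  12 a_4 = 7 a_2 = 7/2  ->  a_4 = 7/24
  x^3: 20 a_5 - 10 a_3 = 0  ->  20 a_5 = 10 a_3 = 40/3  ->  a_5 = 2/3
Truncated series: y(x) = 1 + 2 x + (1/2) x^2 + (4/3) x^3 + (7/24) x^4 + (2/3) x^5 + O(x^6).

a_0 = 1; a_1 = 2; a_2 = 1/2; a_3 = 4/3; a_4 = 7/24; a_5 = 2/3


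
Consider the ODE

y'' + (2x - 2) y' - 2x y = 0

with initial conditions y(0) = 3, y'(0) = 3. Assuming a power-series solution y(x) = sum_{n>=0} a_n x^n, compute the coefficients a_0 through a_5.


Ansatz: y(x) = sum_{n>=0} a_n x^n, so y'(x) = sum_{n>=1} n a_n x^(n-1) and y''(x) = sum_{n>=2} n(n-1) a_n x^(n-2).
Substitute into P(x) y'' + Q(x) y' + R(x) y = 0 with P(x) = 1, Q(x) = 2x - 2, R(x) = -2x, and match powers of x.
Initial conditions: a_0 = 3, a_1 = 3.
Setting the coefficient of each power of x to zero and solving order by order (substituting the coefficients already found):
  x^0: 2 a_2 - 2 a_1 = 0  ->  2 a_2 = 2 a_1 = 6  ->  a_2 = 3
  x^1: 6 a_3 - 4 a_2 + 2 a_1 - 2 a_0 = 0  ->  6 a_3 = 4 a_2 - 2 a_1 + 2 a_0 = 12  ->  a_3 = 2
  x^2: 12 a_4 - 6 a_3 + 4 a_2 - 2 a_1 = 0  ->  12 a_4 = 6 a_3 - 4 a_2 + 2 a_1 = 6  ->  a_4 = 1/2
  x^3: 20 a_5 - 8 a_4 + 6 a_3 - 2 a_2 = 0  ->  20 a_5 = 8 a_4 - 6 a_3 + 2 a_2 = -2  ->  a_5 = -1/10
Truncated series: y(x) = 3 + 3 x + 3 x^2 + 2 x^3 + (1/2) x^4 - (1/10) x^5 + O(x^6).

a_0 = 3; a_1 = 3; a_2 = 3; a_3 = 2; a_4 = 1/2; a_5 = -1/10


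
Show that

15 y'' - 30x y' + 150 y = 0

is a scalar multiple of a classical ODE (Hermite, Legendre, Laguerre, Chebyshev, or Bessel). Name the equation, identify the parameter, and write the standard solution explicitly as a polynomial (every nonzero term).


All three coefficients share the factor 15; dividing through by 15 gives  y'' - 2x y' + 10 y = 0.
This matches the Hermite equation y'' - 2x y' + 2n y = 0 with 2n = 10, so n = 5; the polynomial solution is H_5(x).
With y = sum_k a_k x^k, matching x^k gives (k+2)(k+1) a_{k+2} = 2(k - n) a_k = 2(k - 5) a_k. The right side vanishes at k = 5, so the series with the parity of 5 terminates at degree 5.
Standard normalization: leading coefficient of H_n is 2^n, so a_5 = 2^5 = 32. Work downward with a_k = (k+1)(k+2) a_{k+2} / (2(k - n)):
  a_3 = (4)(5)(32) / (2(3 - 5)) = 640/(-4) = -160
  a_1 = (2)(3)(-160) / (2(1 - 5)) = -960/(-8) = 120
Hence H_5(x) = 32 x^5 - 160 x^3 + 120 x.

H_5(x); series = 32 x^5 - 160 x^3 + 120 x


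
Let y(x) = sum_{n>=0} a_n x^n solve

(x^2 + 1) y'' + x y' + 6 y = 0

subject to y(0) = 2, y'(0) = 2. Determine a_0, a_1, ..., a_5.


Ansatz: y(x) = sum_{n>=0} a_n x^n, so y'(x) = sum_{n>=1} n a_n x^(n-1) and y''(x) = sum_{n>=2} n(n-1) a_n x^(n-2).
Substitute into P(x) y'' + Q(x) y' + R(x) y = 0 with P(x) = x^2 + 1, Q(x) = x, R(x) = 6, and match powers of x.
Initial conditions: a_0 = 2, a_1 = 2.
Setting the coefficient of each power of x to zero and solving order by order (substituting the coefficients already found):
  x^0: 2 a_2 + 6 a_0 = 0  ->  2 a_2 = -6 a_0 = -12  ->  a_2 = -6
  x^1: 6 a_3 + 7 a_1 = 0  ->  6 a_3 = -7 a_1 = -14  ->  a_3 = -7/3
  x^2: 12 a_4 + 10 a_2 = 0  ->  12 a_4 = -10 a_2 = 60  ->  a_4 = 5
  x^3: 20 a_5 + 15 a_3 = 0  ->  20 a_5 = -15 a_3 = 35  ->  a_5 = 7/4
Truncated series: y(x) = 2 + 2 x - 6 x^2 - (7/3) x^3 + 5 x^4 + (7/4) x^5 + O(x^6).

a_0 = 2; a_1 = 2; a_2 = -6; a_3 = -7/3; a_4 = 5; a_5 = 7/4


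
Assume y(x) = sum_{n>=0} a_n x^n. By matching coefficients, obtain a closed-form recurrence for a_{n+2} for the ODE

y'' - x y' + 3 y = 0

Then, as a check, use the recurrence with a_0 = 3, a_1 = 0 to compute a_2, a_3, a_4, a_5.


Substitute y = sum_n a_n x^n.
y''(x) has coefficient (n+2)(n+1) a_{n+2} at x^n;
-x y'(x) has coefficient -n a_n at x^n (shift);
3 y(x) has coefficient 3 a_n at x^n.
Matching x^n: (n+2)(n+1) a_{n+2} + (-n + 3) a_n = 0.
Thus a_{n+2} = (n - 3) / ((n+1)(n+2)) * a_n.

Check with a_0 = 3, a_1 = 0 (apply the recurrence for n = 0, 1, 2, 3): a_0 = 3, a_1 = 0, a_2 = -9/2, a_3 = 0, a_4 = 3/8, a_5 = 0.

a_(n+2) = (n - 3) / ((n+1)(n+2)) * a_n; check: a_0 = 3, a_1 = 0, a_2 = -9/2, a_3 = 0, a_4 = 3/8, a_5 = 0


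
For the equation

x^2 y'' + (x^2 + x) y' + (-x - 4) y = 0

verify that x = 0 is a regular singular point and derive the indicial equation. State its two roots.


Divide by x^2 to reach normal form y'' + P_1(x) y' + P_2(x) y = 0 with P_1(x) = 1 + 1/x and P_2(x) = -1/x - 4/x^2.
x = 0 is a singular point because the y'-coefficient 1 + 1/x has a pole at x = 0 and the y-coefficient -1/x - 4/x^2 has a pole at x = 0.
It is a regular singular point because x P_1(x) = p(x) = x + 1 and x^2 P_2(x) = q(x) = -x - 4 are polynomials, hence analytic at x = 0.
p(0) = 1,  q(0) = -4.
Indicial equation: r(r-1) + p(0) r + q(0) = 0, i.e. r^2 + (p(0) - 1) r + q(0) = 0, i.e. r^2 - 4 = 0.
Discriminant: (0)^2 - 4(-4) = 16, so r = (0 ± 4)/2.
Solving: r_1 = 2, r_2 = -2.

indicial: r^2 - 4 = 0; roots r_1 = 2, r_2 = -2


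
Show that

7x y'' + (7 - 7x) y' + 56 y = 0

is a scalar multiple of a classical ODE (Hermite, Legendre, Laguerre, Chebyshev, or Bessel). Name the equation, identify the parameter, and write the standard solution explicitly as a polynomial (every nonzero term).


All three coefficients share the factor 7; dividing through by 7 gives  x y'' + (1 - x) y' + 8 y = 0.
This matches the Laguerre equation x y'' + (1 - x) y' + n y = 0 with n = 8; the polynomial solution is L_8(x).
With y = sum_k a_k x^k, matching x^k gives (k+1)k a_{k+1} + (k+1) a_{k+1} - k a_k + n a_k = 0, i.e. (k+1)^2 a_{k+1} = (k - n) a_k = (k - 8) a_k. The right side vanishes at k = 8, so the series terminates at degree 8.
Standard normalization L_n(0) = 1 gives a_0 = 1. Work upward with a_{k+1} = (k - 8) a_k / (k+1)^2:
  a_1 = (0 - 8)(1) / 1^2 = -8/1 = -8
  a_2 = (1 - 8)(-8) / 2^2 = 56/4 = 14
  a_3 = (2 - 8)(14) / 3^2 = -84/9 = -28/3
  a_4 = (3 - 8)(-28/3) / 4^2 = (140/3)/16 = 35/12
  a_5 = (4 - 8)(35/12) / 5^2 = (-35/3)/25 = -7/15
  a_6 = (5 - 8)(-7/15) / 6^2 = (7/5)/36 = 7/180
  a_7 = (6 - 8)(7/180) / 7^2 = (-7/90)/49 = -1/630
  a_8 = (7 - 8)(-1/630) / 8^2 = (1/630)/64 = 1/40320
Hence L_8(x) = x^8/40320 - x^7/630 + 7 x^6/180 - 7 x^5/15 + 35 x^4/12 - 28 x^3/3 + 14 x^2 - 8 x + 1.

L_8(x); series = x^8/40320 - x^7/630 + 7 x^6/180 - 7 x^5/15 + 35 x^4/12 - 28 x^3/3 + 14 x^2 - 8 x + 1


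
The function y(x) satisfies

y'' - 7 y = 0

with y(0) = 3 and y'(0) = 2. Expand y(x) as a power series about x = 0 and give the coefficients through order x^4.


Ansatz: y(x) = sum_{n>=0} a_n x^n, so y'(x) = sum_{n>=1} n a_n x^(n-1) and y''(x) = sum_{n>=2} n(n-1) a_n x^(n-2).
Substitute into P(x) y'' + Q(x) y' + R(x) y = 0 with P(x) = 1, Q(x) = 0, R(x) = -7, and match powers of x.
Initial conditions: a_0 = 3, a_1 = 2.
Setting the coefficient of each power of x to zero and solving order by order (substituting the coefficients already found):
  x^0: 2 a_2 - 7 a_0 = 0  ->  2 a_2 = 7 a_0 = 21  ->  a_2 = 21/2
  x^1: 6 a_3 - 7 a_1 = 0  ->  6 a_3 = 7 a_1 = 14  ->  a_3 = 7/3
  x^2: 12 a_4 - 7 a_2 = 0  ->  12 a_4 = 7 a_2 = 147/2  ->  a_4 = 49/8
Truncated series: y(x) = 3 + 2 x + (21/2) x^2 + (7/3) x^3 + (49/8) x^4 + O(x^5).

a_0 = 3; a_1 = 2; a_2 = 21/2; a_3 = 7/3; a_4 = 49/8


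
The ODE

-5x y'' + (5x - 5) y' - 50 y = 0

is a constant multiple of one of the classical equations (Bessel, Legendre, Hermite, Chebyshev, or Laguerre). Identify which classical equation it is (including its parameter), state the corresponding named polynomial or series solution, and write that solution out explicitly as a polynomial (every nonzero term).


All three coefficients share the factor -5; dividing through by -5 gives  x y'' + (1 - x) y' + 10 y = 0.
This matches the Laguerre equation x y'' + (1 - x) y' + n y = 0 with n = 10; the polynomial solution is L_10(x).
With y = sum_k a_k x^k, matching x^k gives (k+1)k a_{k+1} + (k+1) a_{k+1} - k a_k + n a_k = 0, i.e. (k+1)^2 a_{k+1} = (k - n) a_k = (k - 10) a_k. The right side vanishes at k = 10, so the series terminates at degree 10.
Standard normalization L_n(0) = 1 gives a_0 = 1. Work upward with a_{k+1} = (k - 10) a_k / (k+1)^2:
  a_1 = (0 - 10)(1) / 1^2 = -10/1 = -10
  a_2 = (1 - 10)(-10) / 2^2 = 90/4 = 45/2
  a_3 = (2 - 10)(45/2) / 3^2 = -180/9 = -20
  a_4 = (3 - 10)(-20) / 4^2 = 140/16 = 35/4
  a_5 = (4 - 10)(35/4) / 5^2 = (-105/2)/25 = -21/10
  a_6 = (5 - 10)(-21/10) / 6^2 = (21/2)/36 = 7/24
  a_7 = (6 - 10)(7/24) / 7^2 = (-7/6)/49 = -1/42
  a_8 = (7 - 10)(-1/42) / 8^2 = (1/14)/64 = 1/896
  a_9 = (8 - 10)(1/896) / 9^2 = (-1/448)/81 = -1/36288
  a_10 = (9 - 10)(-1/36288) / 10^2 = (1/36288)/100 = 1/3628800
Hence L_10(x) = x^10/3628800 - x^9/36288 + x^8/896 - x^7/42 + 7 x^6/24 - 21 x^5/10 + 35 x^4/4 - 20 x^3 + 45 x^2/2 - 10 x + 1.

L_10(x); series = x^10/3628800 - x^9/36288 + x^8/896 - x^7/42 + 7 x^6/24 - 21 x^5/10 + 35 x^4/4 - 20 x^3 + 45 x^2/2 - 10 x + 1


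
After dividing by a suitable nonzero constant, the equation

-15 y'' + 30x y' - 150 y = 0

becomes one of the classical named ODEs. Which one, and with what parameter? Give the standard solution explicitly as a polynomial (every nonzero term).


All three coefficients share the factor -15; dividing through by -15 gives  y'' - 2x y' + 10 y = 0.
This matches the Hermite equation y'' - 2x y' + 2n y = 0 with 2n = 10, so n = 5; the polynomial solution is H_5(x).
With y = sum_k a_k x^k, matching x^k gives (k+2)(k+1) a_{k+2} = 2(k - n) a_k = 2(k - 5) a_k. The right side vanishes at k = 5, so the series with the parity of 5 terminates at degree 5.
Standard normalization: leading coefficient of H_n is 2^n, so a_5 = 2^5 = 32. Work downward with a_k = (k+1)(k+2) a_{k+2} / (2(k - n)):
  a_3 = (4)(5)(32) / (2(3 - 5)) = 640/(-4) = -160
  a_1 = (2)(3)(-160) / (2(1 - 5)) = -960/(-8) = 120
Hence H_5(x) = 32 x^5 - 160 x^3 + 120 x.

H_5(x); series = 32 x^5 - 160 x^3 + 120 x


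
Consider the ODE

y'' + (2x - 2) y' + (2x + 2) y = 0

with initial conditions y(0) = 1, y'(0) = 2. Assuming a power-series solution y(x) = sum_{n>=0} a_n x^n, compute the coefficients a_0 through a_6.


Ansatz: y(x) = sum_{n>=0} a_n x^n, so y'(x) = sum_{n>=1} n a_n x^(n-1) and y''(x) = sum_{n>=2} n(n-1) a_n x^(n-2).
Substitute into P(x) y'' + Q(x) y' + R(x) y = 0 with P(x) = 1, Q(x) = 2x - 2, R(x) = 2x + 2, and match powers of x.
Initial conditions: a_0 = 1, a_1 = 2.
Setting the coefficient of each power of x to zero and solving order by order (substituting the coefficients already found):
  x^0: 2 a_2 - 2 a_1 + 2 a_0 = 0  ->  2 a_2 = 2 a_1 - 2 a_0 = 2  ->  a_2 = 1
  x^1: 6 a_3 - 4 a_2 + 4 a_1 + 2 a_0 = 0  ->  6 a_3 = 4 a_2 - 4 a_1 - 2 a_0 = -6  ->  a_3 = -1
  x^2: 12 a_4 - 6 a_3 + 6 a_2 + 2 a_1 = 0  ->  12 a_4 = 6 a_3 - 6 a_2 - 2 a_1 = -16  ->  a_4 = -4/3
  x^3: 20 a_5 - 8 a_4 + 8 a_3 + 2 a_2 = 0  ->  20 a_5 = 8 a_4 - 8 a_3 - 2 a_2 = -14/3  ->  a_5 = -7/30
  x^4: 30 a_6 - 10 a_5 + 10 a_4 + 2 a_3 = 0  ->  30 a_6 = 10 a_5 - 10 a_4 - 2 a_3 = 13  ->  a_6 = 13/30
Truncated series: y(x) = 1 + 2 x + x^2 - x^3 - (4/3) x^4 - (7/30) x^5 + (13/30) x^6 + O(x^7).

a_0 = 1; a_1 = 2; a_2 = 1; a_3 = -1; a_4 = -4/3; a_5 = -7/30; a_6 = 13/30


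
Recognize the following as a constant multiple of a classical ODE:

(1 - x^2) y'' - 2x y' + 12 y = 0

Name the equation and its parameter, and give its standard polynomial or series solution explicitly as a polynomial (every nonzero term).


The equation is already in a standard form:  (1 - x^2) y'' - 2x y' + 12 y = 0.
This matches the Legendre equation (1 - x^2) y'' - 2x y' + n(n+1) y = 0 (note the -2x y' term) with n(n+1) = 12, so n = 3; the polynomial solution is P_3(x).
With y = sum_k a_k x^k, matching x^k gives (k+2)(k+1) a_{k+2} = [k(k+1) - n(n+1)] a_k = (k - 3)(k + 4) a_k. The right side vanishes at k = 3, so the series with the parity of 3 terminates at degree 3.
Standard normalization (P_n(1) = 1): leading coefficient (2n)!/(2^n (n!)^2) = 720/(8*36) = 5/2, so a_3 = 5/2. Work downward with a_k = (k+1)(k+2) a_{k+2} / ((k - 3)(k + 4)):
  a_1 = (2)(3)(5/2) / ((1 - 3)(1 + 4)) = 15/(-10) = -3/2
Hence P_3(x) = 5 x^3/2 - 3 x/2.

P_3(x); series = 5 x^3/2 - 3 x/2


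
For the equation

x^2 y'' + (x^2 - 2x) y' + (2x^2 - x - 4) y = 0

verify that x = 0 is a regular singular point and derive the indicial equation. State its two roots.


Divide by x^2 to reach normal form y'' + P_1(x) y' + P_2(x) y = 0 with P_1(x) = 1 - 2/x and P_2(x) = 2 - 1/x - 4/x^2.
x = 0 is a singular point because the y'-coefficient 1 - 2/x has a pole at x = 0 and the y-coefficient 2 - 1/x - 4/x^2 has a pole at x = 0.
It is a regular singular point because x P_1(x) = p(x) = x - 2 and x^2 P_2(x) = q(x) = 2x^2 - x - 4 are polynomials, hence analytic at x = 0.
p(0) = -2,  q(0) = -4.
Indicial equation: r(r-1) + p(0) r + q(0) = 0, i.e. r^2 + (p(0) - 1) r + q(0) = 0, i.e. r^2 - 3 r - 4 = 0.
Discriminant: (-3)^2 - 4(-4) = 25, so r = (3 ± 5)/2.
Solving: r_1 = 4, r_2 = -1.

indicial: r^2 - 3 r - 4 = 0; roots r_1 = 4, r_2 = -1


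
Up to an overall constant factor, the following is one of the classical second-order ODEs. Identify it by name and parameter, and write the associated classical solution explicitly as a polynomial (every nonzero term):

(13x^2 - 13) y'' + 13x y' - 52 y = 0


All three coefficients share the factor -13; dividing through by -13 gives  (1 - x^2) y'' - x y' + 4 y = 0.
This matches the Chebyshev equation (1 - x^2) y'' - x y' + n^2 y = 0 (note the -x y' term, not -2x y') with n^2 = 4, so n = 2; the polynomial solution is T_2(x).
With y = sum_k a_k x^k, matching x^k gives (k+2)(k+1) a_{k+2} = (k^2 - n^2) a_k = (k - 2)(k + 2) a_k. The right side vanishes at k = 2, so the series with the parity of 2 terminates at degree 2.
Standard normalization: leading coefficient of T_n is 2^(n-1), so a_2 = 2^1 = 2. Work downward with a_k = (k+1)(k+2) a_{k+2} / ((k - 2)(k + 2)):
  a_0 = (1)(2)(2) / ((0 - 2)(0 + 2)) = 4/(-4) = -1
Hence T_2(x) = 2 x^2 - 1.

T_2(x); series = 2 x^2 - 1


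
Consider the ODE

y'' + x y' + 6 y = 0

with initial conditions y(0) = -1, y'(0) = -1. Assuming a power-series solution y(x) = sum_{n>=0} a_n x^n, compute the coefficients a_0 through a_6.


Ansatz: y(x) = sum_{n>=0} a_n x^n, so y'(x) = sum_{n>=1} n a_n x^(n-1) and y''(x) = sum_{n>=2} n(n-1) a_n x^(n-2).
Substitute into P(x) y'' + Q(x) y' + R(x) y = 0 with P(x) = 1, Q(x) = x, R(x) = 6, and match powers of x.
Initial conditions: a_0 = -1, a_1 = -1.
Setting the coefficient of each power of x to zero and solving order by order (substituting the coefficients already found):
  x^0: 2 a_2 + 6 a_0 = 0  ->  2 a_2 = -6 a_0 = 6  ->  a_2 = 3
  x^1: 6 a_3 + 7 a_1 = 0  ->  6 a_3 = -7 a_1 = 7  ->  a_3 = 7/6
  x^2: 12 a_4 + 8 a_2 = 0  ->  12 a_4 = -8 a_2 = -24  ->  a_4 = -2
  x^3: 20 a_5 + 9 a_3 = 0  ->  20 a_5 = -9 a_3 = -21/2  ->  a_5 = -21/40
  x^4: 30 a_6 + 10 a_4 = 0  ->  30 a_6 = -10 a_4 = 20  ->  a_6 = 2/3
Truncated series: y(x) = -1 - x + 3 x^2 + (7/6) x^3 - 2 x^4 - (21/40) x^5 + (2/3) x^6 + O(x^7).

a_0 = -1; a_1 = -1; a_2 = 3; a_3 = 7/6; a_4 = -2; a_5 = -21/40; a_6 = 2/3


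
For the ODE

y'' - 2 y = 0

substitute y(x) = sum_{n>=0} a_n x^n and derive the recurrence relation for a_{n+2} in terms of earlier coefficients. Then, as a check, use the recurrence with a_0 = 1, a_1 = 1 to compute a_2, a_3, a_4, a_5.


Substitute y = sum_n a_n x^n into y'' + (const) y = 0.
y''(x) = sum_{n>=0} (n+2)(n+1) a_{n+2} x^n.
The ODE becomes sum_n [(n+2)(n+1) a_{n+2} - 2 a_n] x^n = 0.
Setting each coefficient to zero gives the recurrence:
  (n+2)(n+1) a_{n+2} - 2 a_n = 0,
  a_{n+2} = 2 / ((n+1)(n+2)) a_n.

Check with a_0 = 1, a_1 = 1 (apply the recurrence for n = 0, 1, 2, 3): a_0 = 1, a_1 = 1, a_2 = 1, a_3 = 1/3, a_4 = 1/6, a_5 = 1/30.

a_{n+2} = 2/((n+1)(n+2)) * a_n; check: a_0 = 1, a_1 = 1, a_2 = 1, a_3 = 1/3, a_4 = 1/6, a_5 = 1/30


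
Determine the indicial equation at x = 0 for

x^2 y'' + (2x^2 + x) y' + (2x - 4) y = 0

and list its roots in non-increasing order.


Divide by x^2 to reach normal form y'' + P_1(x) y' + P_2(x) y = 0 with P_1(x) = 2 + 1/x and P_2(x) = 2/x - 4/x^2.
x = 0 is a singular point because the y'-coefficient 2 + 1/x has a pole at x = 0 and the y-coefficient 2/x - 4/x^2 has a pole at x = 0.
It is a regular singular point because x P_1(x) = p(x) = 2x + 1 and x^2 P_2(x) = q(x) = 2x - 4 are polynomials, hence analytic at x = 0.
p(0) = 1,  q(0) = -4.
Indicial equation: r(r-1) + p(0) r + q(0) = 0, i.e. r^2 + (p(0) - 1) r + q(0) = 0, i.e. r^2 - 4 = 0.
Discriminant: (0)^2 - 4(-4) = 16, so r = (0 ± 4)/2.
Solving: r_1 = 2, r_2 = -2.

indicial: r^2 - 4 = 0; roots r_1 = 2, r_2 = -2


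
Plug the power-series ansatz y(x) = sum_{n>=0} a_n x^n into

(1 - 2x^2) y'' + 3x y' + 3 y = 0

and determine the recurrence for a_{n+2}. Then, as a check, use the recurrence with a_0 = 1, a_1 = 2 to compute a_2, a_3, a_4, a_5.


Substitute y = sum_n a_n x^n.
(1 - 2 x^2) y'' contributes (n+2)(n+1) a_{n+2} - 2 n(n-1) a_n at x^n.
3 x y'(x) contributes 3 n a_n at x^n.
3 y(x) contributes 3 a_n at x^n.
Matching x^n: (n+2)(n+1) a_{n+2} + (-2 n(n-1) + 3 n + 3) a_n = 0.
Thus a_{n+2} = (2 n(n-1) - 3 n - 3) / ((n+1)(n+2)) * a_n.

Check with a_0 = 1, a_1 = 2 (apply the recurrence for n = 0, 1, 2, 3): a_0 = 1, a_1 = 2, a_2 = -3/2, a_3 = -2, a_4 = 5/8, a_5 = 0.

a_(n+2) = (2 n(n-1) - 3 n - 3) / ((n+1)(n+2)) * a_n; check: a_0 = 1, a_1 = 2, a_2 = -3/2, a_3 = -2, a_4 = 5/8, a_5 = 0


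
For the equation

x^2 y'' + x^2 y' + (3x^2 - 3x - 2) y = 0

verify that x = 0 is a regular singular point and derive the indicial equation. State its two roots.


Divide by x^2 to reach normal form y'' + P_1(x) y' + P_2(x) y = 0 with P_1(x) = 1 and P_2(x) = 3 - 3/x - 2/x^2.
x = 0 is a singular point because the y-coefficient 3 - 3/x - 2/x^2 has a pole at x = 0.
It is a regular singular point because x P_1(x) = p(x) = x and x^2 P_2(x) = q(x) = 3x^2 - 3x - 2 are polynomials, hence analytic at x = 0.
p(0) = 0,  q(0) = -2.
Indicial equation: r(r-1) + p(0) r + q(0) = 0, i.e. r^2 + (p(0) - 1) r + q(0) = 0, i.e. r^2 - 1 r - 2 = 0.
Discriminant: (-1)^2 - 4(-2) = 9, so r = (1 ± 3)/2.
Solving: r_1 = 2, r_2 = -1.

indicial: r^2 - 1 r - 2 = 0; roots r_1 = 2, r_2 = -1


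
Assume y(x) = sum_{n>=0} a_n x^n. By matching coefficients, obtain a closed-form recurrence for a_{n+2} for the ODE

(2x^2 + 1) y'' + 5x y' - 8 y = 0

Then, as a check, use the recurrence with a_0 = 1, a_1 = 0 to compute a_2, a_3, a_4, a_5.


Substitute y = sum_n a_n x^n.
(1 + 2 x^2) y'' contributes (n+2)(n+1) a_{n+2} + 2 n(n-1) a_n at x^n.
5 x y'(x) contributes 5 n a_n at x^n.
-8 y(x) contributes -8 a_n at x^n.
Matching x^n: (n+2)(n+1) a_{n+2} + (2 n(n-1) + 5 n - 8) a_n = 0.
Thus a_{n+2} = (-2 n(n-1) - 5 n + 8) / ((n+1)(n+2)) * a_n.

Check with a_0 = 1, a_1 = 0 (apply the recurrence for n = 0, 1, 2, 3): a_0 = 1, a_1 = 0, a_2 = 4, a_3 = 0, a_4 = -2, a_5 = 0.

a_(n+2) = (-2 n(n-1) - 5 n + 8) / ((n+1)(n+2)) * a_n; check: a_0 = 1, a_1 = 0, a_2 = 4, a_3 = 0, a_4 = -2, a_5 = 0


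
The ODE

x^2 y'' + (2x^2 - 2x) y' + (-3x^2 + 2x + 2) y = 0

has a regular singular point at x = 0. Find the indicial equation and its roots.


Divide by x^2 to reach normal form y'' + P_1(x) y' + P_2(x) y = 0 with P_1(x) = 2 - 2/x and P_2(x) = -3 + 2/x + 2/x^2.
x = 0 is a singular point because the y'-coefficient 2 - 2/x has a pole at x = 0 and the y-coefficient -3 + 2/x + 2/x^2 has a pole at x = 0.
It is a regular singular point because x P_1(x) = p(x) = 2x - 2 and x^2 P_2(x) = q(x) = -3x^2 + 2x + 2 are polynomials, hence analytic at x = 0.
p(0) = -2,  q(0) = 2.
Indicial equation: r(r-1) + p(0) r + q(0) = 0, i.e. r^2 + (p(0) - 1) r + q(0) = 0, i.e. r^2 - 3 r + 2 = 0.
Discriminant: (-3)^2 - 4(2) = 1, so r = (3 ± 1)/2.
Solving: r_1 = 2, r_2 = 1.

indicial: r^2 - 3 r + 2 = 0; roots r_1 = 2, r_2 = 1


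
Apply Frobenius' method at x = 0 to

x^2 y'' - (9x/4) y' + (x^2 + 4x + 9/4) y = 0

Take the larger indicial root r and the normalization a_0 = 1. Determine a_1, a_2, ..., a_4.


Write in Frobenius form y'' + (p(x)/x) y' + (q(x)/x^2) y = 0:
  p(x) = -9/4,  q(x) = x^2 + 4x + 9/4.
Indicial equation: r(r-1) + (-9/4) r + (9/4) = 0 -> roots r_1 = 9/4, r_2 = 1.
Take r = r_1 = 9/4. Let y(x) = x^r sum_{n>=0} a_n x^n with a_0 = 1.
Substitute y = x^r sum a_n x^n and match x^{r+n}. The recurrence is
  D(n) a_n + 4 a_{n-1} + 1 a_{n-2} = 0,  where D(n) = (r+n)(r+n-1) + (-9/4)(r+n) + (9/4).
  a_n = [-4 a_{n-1} - 1 a_{n-2}] / D(n).
Since the indicial polynomial factors as (r - r_1)(r - r_2), D(n) = (r_1 + n - r_1)(r_1 + n - r_2) = n(n + 5/4).
Evaluating step by step (a_0 = 1):
  n = 1: D(1) = 1(1 + 5/4) = 9/4; numerator = -4(1) = -4; a_1 = (-4)/(9/4) = -16/9
  n = 2: D(2) = 2(2 + 5/4) = 13/2; numerator = -4(-16/9) - 1(1) = 55/9; a_2 = (55/9)/(13/2) = 110/117
  n = 3: D(3) = 3(3 + 5/4) = 51/4; numerator = -4(110/117) - 1(-16/9) = -232/117; a_3 = (-232/117)/(51/4) = -928/5967
  n = 4: D(4) = 4(4 + 5/4) = 21; numerator = -4(-928/5967) - 1(110/117) = -146/459; a_4 = (-146/459)/(21) = -146/9639

r = 9/4; a_0 = 1; a_1 = -16/9; a_2 = 110/117; a_3 = -928/5967; a_4 = -146/9639


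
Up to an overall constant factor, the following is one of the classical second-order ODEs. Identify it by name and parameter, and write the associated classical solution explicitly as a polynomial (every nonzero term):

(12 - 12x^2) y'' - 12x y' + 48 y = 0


All three coefficients share the factor 12; dividing through by 12 gives  (1 - x^2) y'' - x y' + 4 y = 0.
This matches the Chebyshev equation (1 - x^2) y'' - x y' + n^2 y = 0 (note the -x y' term, not -2x y') with n^2 = 4, so n = 2; the polynomial solution is T_2(x).
With y = sum_k a_k x^k, matching x^k gives (k+2)(k+1) a_{k+2} = (k^2 - n^2) a_k = (k - 2)(k + 2) a_k. The right side vanishes at k = 2, so the series with the parity of 2 terminates at degree 2.
Standard normalization: leading coefficient of T_n is 2^(n-1), so a_2 = 2^1 = 2. Work downward with a_k = (k+1)(k+2) a_{k+2} / ((k - 2)(k + 2)):
  a_0 = (1)(2)(2) / ((0 - 2)(0 + 2)) = 4/(-4) = -1
Hence T_2(x) = 2 x^2 - 1.

T_2(x); series = 2 x^2 - 1


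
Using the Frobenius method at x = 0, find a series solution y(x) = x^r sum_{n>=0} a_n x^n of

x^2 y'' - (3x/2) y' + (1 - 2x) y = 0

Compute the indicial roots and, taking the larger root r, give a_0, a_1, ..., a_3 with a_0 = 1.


Write in Frobenius form y'' + (p(x)/x) y' + (q(x)/x^2) y = 0:
  p(x) = -3/2,  q(x) = 1 - 2x.
Indicial equation: r(r-1) + (-3/2) r + (1) = 0 -> roots r_1 = 2, r_2 = 1/2.
Take r = r_1 = 2. Let y(x) = x^r sum_{n>=0} a_n x^n with a_0 = 1.
Substitute y = x^r sum a_n x^n and match x^{r+n}. The recurrence is
  D(n) a_n - 2 a_{n-1} = 0,  where D(n) = (r+n)(r+n-1) + (-3/2)(r+n) + (1).
  a_n = 2 / D(n) * a_{n-1}.
Since the indicial polynomial factors as (r - r_1)(r - r_2), D(n) = (r_1 + n - r_1)(r_1 + n - r_2) = n(n + 3/2).
Evaluating step by step (a_0 = 1):
  n = 1: D(1) = 1(1 + 3/2) = 5/2; numerator = 2(1) = 2; a_1 = (2)/(5/2) = 4/5
  n = 2: D(2) = 2(2 + 3/2) = 7; numerator = 2(4/5) = 8/5; a_2 = (8/5)/(7) = 8/35
  n = 3: D(3) = 3(3 + 3/2) = 27/2; numerator = 2(8/35) = 16/35; a_3 = (16/35)/(27/2) = 32/945

r = 2; a_0 = 1; a_1 = 4/5; a_2 = 8/35; a_3 = 32/945


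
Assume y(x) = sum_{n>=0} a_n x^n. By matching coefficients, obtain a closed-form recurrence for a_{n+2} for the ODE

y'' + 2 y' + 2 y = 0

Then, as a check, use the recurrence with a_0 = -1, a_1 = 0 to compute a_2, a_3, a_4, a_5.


Substitute y = sum_n a_n x^n.
y''(x) has coefficient (n+2)(n+1) a_{n+2} at x^n;
2 y'(x) has coefficient 2 (n+1) a_{n+1} at x^n;
2 y(x) has coefficient 2 a_n at x^n.
Matching x^n: (n+2)(n+1) a_{n+2} + 2 (n+1) a_{n+1} + 2 a_n = 0.
Thus a_{n+2} = [-2 (n+1) a_{n+1} - 2 a_n] / ((n+1)(n+2)).

Check with a_0 = -1, a_1 = 0 (apply the recurrence for n = 0, 1, 2, 3): a_0 = -1, a_1 = 0, a_2 = 1, a_3 = -2/3, a_4 = 1/6, a_5 = 0.

a_(n+2) = [-2 (n+1) a_(n+1) - 2 a_n] / ((n+1)(n+2)); check: a_0 = -1, a_1 = 0, a_2 = 1, a_3 = -2/3, a_4 = 1/6, a_5 = 0


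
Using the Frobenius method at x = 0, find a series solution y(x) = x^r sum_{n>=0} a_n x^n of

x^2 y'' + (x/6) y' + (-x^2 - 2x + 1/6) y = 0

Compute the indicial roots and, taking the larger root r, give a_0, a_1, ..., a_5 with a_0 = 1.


Write in Frobenius form y'' + (p(x)/x) y' + (q(x)/x^2) y = 0:
  p(x) = 1/6,  q(x) = -x^2 - 2x + 1/6.
Indicial equation: r(r-1) + (1/6) r + (1/6) = 0 -> roots r_1 = 1/2, r_2 = 1/3.
Take r = r_1 = 1/2. Let y(x) = x^r sum_{n>=0} a_n x^n with a_0 = 1.
Substitute y = x^r sum a_n x^n and match x^{r+n}. The recurrence is
  D(n) a_n - 2 a_{n-1} - 1 a_{n-2} = 0,  where D(n) = (r+n)(r+n-1) + (1/6)(r+n) + (1/6).
  a_n = [2 a_{n-1} + 1 a_{n-2}] / D(n).
Since the indicial polynomial factors as (r - r_1)(r - r_2), D(n) = (r_1 + n - r_1)(r_1 + n - r_2) = n(n + 1/6).
Evaluating step by step (a_0 = 1):
  n = 1: D(1) = 1(1 + 1/6) = 7/6; numerator = 2(1) = 2; a_1 = (2)/(7/6) = 12/7
  n = 2: D(2) = 2(2 + 1/6) = 13/3; numerator = 2(12/7) + 1(1) = 31/7; a_2 = (31/7)/(13/3) = 93/91
  n = 3: D(3) = 3(3 + 1/6) = 19/2; numerator = 2(93/91) + 1(12/7) = 342/91; a_3 = (342/91)/(19/2) = 36/91
  n = 4: D(4) = 4(4 + 1/6) = 50/3; numerator = 2(36/91) + 1(93/91) = 165/91; a_4 = (165/91)/(50/3) = 99/910
  n = 5: D(5) = 5(5 + 1/6) = 155/6; numerator = 2(99/910) + 1(36/91) = 279/455; a_5 = (279/455)/(155/6) = 54/2275

r = 1/2; a_0 = 1; a_1 = 12/7; a_2 = 93/91; a_3 = 36/91; a_4 = 99/910; a_5 = 54/2275


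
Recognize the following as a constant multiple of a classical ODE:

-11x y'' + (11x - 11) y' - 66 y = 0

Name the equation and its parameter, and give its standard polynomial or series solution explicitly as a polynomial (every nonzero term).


All three coefficients share the factor -11; dividing through by -11 gives  x y'' + (1 - x) y' + 6 y = 0.
This matches the Laguerre equation x y'' + (1 - x) y' + n y = 0 with n = 6; the polynomial solution is L_6(x).
With y = sum_k a_k x^k, matching x^k gives (k+1)k a_{k+1} + (k+1) a_{k+1} - k a_k + n a_k = 0, i.e. (k+1)^2 a_{k+1} = (k - n) a_k = (k - 6) a_k. The right side vanishes at k = 6, so the series terminates at degree 6.
Standard normalization L_n(0) = 1 gives a_0 = 1. Work upward with a_{k+1} = (k - 6) a_k / (k+1)^2:
  a_1 = (0 - 6)(1) / 1^2 = -6/1 = -6
  a_2 = (1 - 6)(-6) / 2^2 = 30/4 = 15/2
  a_3 = (2 - 6)(15/2) / 3^2 = -30/9 = -10/3
  a_4 = (3 - 6)(-10/3) / 4^2 = 10/16 = 5/8
  a_5 = (4 - 6)(5/8) / 5^2 = (-5/4)/25 = -1/20
  a_6 = (5 - 6)(-1/20) / 6^2 = (1/20)/36 = 1/720
Hence L_6(x) = x^6/720 - x^5/20 + 5 x^4/8 - 10 x^3/3 + 15 x^2/2 - 6 x + 1.

L_6(x); series = x^6/720 - x^5/20 + 5 x^4/8 - 10 x^3/3 + 15 x^2/2 - 6 x + 1


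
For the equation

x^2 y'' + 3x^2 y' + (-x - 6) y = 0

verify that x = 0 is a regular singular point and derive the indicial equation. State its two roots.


Divide by x^2 to reach normal form y'' + P_1(x) y' + P_2(x) y = 0 with P_1(x) = 3 and P_2(x) = -1/x - 6/x^2.
x = 0 is a singular point because the y-coefficient -1/x - 6/x^2 has a pole at x = 0.
It is a regular singular point because x P_1(x) = p(x) = 3x and x^2 P_2(x) = q(x) = -x - 6 are polynomials, hence analytic at x = 0.
p(0) = 0,  q(0) = -6.
Indicial equation: r(r-1) + p(0) r + q(0) = 0, i.e. r^2 + (p(0) - 1) r + q(0) = 0, i.e. r^2 - 1 r - 6 = 0.
Discriminant: (-1)^2 - 4(-6) = 25, so r = (1 ± 5)/2.
Solving: r_1 = 3, r_2 = -2.

indicial: r^2 - 1 r - 6 = 0; roots r_1 = 3, r_2 = -2


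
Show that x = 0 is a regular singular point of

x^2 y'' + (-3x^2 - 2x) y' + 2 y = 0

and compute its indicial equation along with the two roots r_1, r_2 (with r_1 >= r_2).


Divide by x^2 to reach normal form y'' + P_1(x) y' + P_2(x) y = 0 with P_1(x) = -3 - 2/x and P_2(x) = 2/x^2.
x = 0 is a singular point because the y'-coefficient -3 - 2/x has a pole at x = 0 and the y-coefficient 2/x^2 has a pole at x = 0.
It is a regular singular point because x P_1(x) = p(x) = -3x - 2 and x^2 P_2(x) = q(x) = 2 are polynomials, hence analytic at x = 0.
p(0) = -2,  q(0) = 2.
Indicial equation: r(r-1) + p(0) r + q(0) = 0, i.e. r^2 + (p(0) - 1) r + q(0) = 0, i.e. r^2 - 3 r + 2 = 0.
Discriminant: (-3)^2 - 4(2) = 1, so r = (3 ± 1)/2.
Solving: r_1 = 2, r_2 = 1.

indicial: r^2 - 3 r + 2 = 0; roots r_1 = 2, r_2 = 1


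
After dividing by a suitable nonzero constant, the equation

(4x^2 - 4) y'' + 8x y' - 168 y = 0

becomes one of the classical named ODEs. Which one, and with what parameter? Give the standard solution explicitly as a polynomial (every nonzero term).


All three coefficients share the factor -4; dividing through by -4 gives  (1 - x^2) y'' - 2x y' + 42 y = 0.
This matches the Legendre equation (1 - x^2) y'' - 2x y' + n(n+1) y = 0 (note the -2x y' term) with n(n+1) = 42, so n = 6; the polynomial solution is P_6(x).
With y = sum_k a_k x^k, matching x^k gives (k+2)(k+1) a_{k+2} = [k(k+1) - n(n+1)] a_k = (k - 6)(k + 7) a_k. The right side vanishes at k = 6, so the series with the parity of 6 terminates at degree 6.
Standard normalization (P_n(1) = 1): leading coefficient (2n)!/(2^n (n!)^2) = 479001600/(64*518400) = 231/16, so a_6 = 231/16. Work downward with a_k = (k+1)(k+2) a_{k+2} / ((k - 6)(k + 7)):
  a_4 = (5)(6)(231/16) / ((4 - 6)(4 + 7)) = (3465/8)/(-22) = -315/16
  a_2 = (3)(4)(-315/16) / ((2 - 6)(2 + 7)) = (-945/4)/(-36) = 105/16
  a_0 = (1)(2)(105/16) / ((0 - 6)(0 + 7)) = (105/8)/(-42) = -5/16
Hence P_6(x) = 231 x^6/16 - 315 x^4/16 + 105 x^2/16 - 5/16.

P_6(x); series = 231 x^6/16 - 315 x^4/16 + 105 x^2/16 - 5/16


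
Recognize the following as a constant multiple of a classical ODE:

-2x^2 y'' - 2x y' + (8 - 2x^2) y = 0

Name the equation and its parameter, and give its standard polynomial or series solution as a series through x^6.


All three coefficients share the factor -2; dividing through by -2 gives  x^2 y'' + x y' + (x^2 - 4) y = 0.
This matches the Bessel equation x^2 y'' + x y' + (x^2 - nu^2) y = 0 with nu^2 = 4, so nu = 2; the solution bounded at x = 0 is J_2(x).
Frobenius at x = 0: indicial roots ±nu; for r = nu the recurrence k(k + 2nu) c_k = -c_{k-2} gives the standard series J_nu(x) = sum_{k>=0} (-1)^k / (k! (k+nu)!) (x/2)^(2k+nu). Evaluate the first 3 terms:
  k = 0: (-1)^0 / (0! * 2! * 2^2) x^2 = 1/(1*2*4) x^2 = (1/8) x^2
  k = 1: (-1)^1 / (1! * 3! * 2^4) x^4 = -1/(1*6*16) x^4 = (-1/96) x^4
  k = 2: (-1)^2 / (2! * 4! * 2^6) x^6 = 1/(2*24*64) x^6 = (1/3072) x^6
Hence J_2(x) = x^6/3072 - x^4/96 + x^2/8 + ....

J_2(x); series = x^6/3072 - x^4/96 + x^2/8


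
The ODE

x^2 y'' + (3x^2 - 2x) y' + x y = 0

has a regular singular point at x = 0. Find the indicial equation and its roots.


Divide by x^2 to reach normal form y'' + P_1(x) y' + P_2(x) y = 0 with P_1(x) = 3 - 2/x and P_2(x) = 1/x.
x = 0 is a singular point because the y'-coefficient 3 - 2/x has a pole at x = 0 and the y-coefficient 1/x has a pole at x = 0.
It is a regular singular point because x P_1(x) = p(x) = 3x - 2 and x^2 P_2(x) = q(x) = x are polynomials, hence analytic at x = 0.
p(0) = -2,  q(0) = 0.
Indicial equation: r(r-1) + p(0) r + q(0) = 0, i.e. r^2 + (p(0) - 1) r + q(0) = 0, i.e. r^2 - 3 r = 0.
Discriminant: (-3)^2 - 4(0) = 9, so r = (3 ± 3)/2.
Solving: r_1 = 3, r_2 = 0.

indicial: r^2 - 3 r = 0; roots r_1 = 3, r_2 = 0
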